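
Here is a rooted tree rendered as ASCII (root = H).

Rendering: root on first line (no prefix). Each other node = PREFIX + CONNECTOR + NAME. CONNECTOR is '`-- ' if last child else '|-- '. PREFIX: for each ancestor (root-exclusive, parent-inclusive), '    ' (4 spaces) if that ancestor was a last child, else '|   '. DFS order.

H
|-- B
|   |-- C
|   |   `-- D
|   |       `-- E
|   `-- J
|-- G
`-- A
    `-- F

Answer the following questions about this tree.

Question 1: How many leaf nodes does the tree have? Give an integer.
Answer: 4

Derivation:
Leaves (nodes with no children): E, F, G, J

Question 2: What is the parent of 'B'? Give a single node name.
Answer: H

Derivation:
Scan adjacency: B appears as child of H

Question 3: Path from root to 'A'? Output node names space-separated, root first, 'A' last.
Answer: H A

Derivation:
Walk down from root: H -> A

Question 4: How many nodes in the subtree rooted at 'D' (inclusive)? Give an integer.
Subtree rooted at D contains: D, E
Count = 2

Answer: 2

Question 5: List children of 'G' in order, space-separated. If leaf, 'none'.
Node G's children (from adjacency): (leaf)

Answer: none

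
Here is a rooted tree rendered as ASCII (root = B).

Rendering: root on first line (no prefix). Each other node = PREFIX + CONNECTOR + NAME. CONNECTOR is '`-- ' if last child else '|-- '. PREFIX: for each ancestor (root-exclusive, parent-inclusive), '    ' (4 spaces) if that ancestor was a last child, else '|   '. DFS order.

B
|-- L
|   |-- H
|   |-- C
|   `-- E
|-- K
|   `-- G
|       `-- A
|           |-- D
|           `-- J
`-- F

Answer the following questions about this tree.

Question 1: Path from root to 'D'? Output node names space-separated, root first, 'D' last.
Walk down from root: B -> K -> G -> A -> D

Answer: B K G A D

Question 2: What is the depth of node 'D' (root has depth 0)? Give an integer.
Answer: 4

Derivation:
Path from root to D: B -> K -> G -> A -> D
Depth = number of edges = 4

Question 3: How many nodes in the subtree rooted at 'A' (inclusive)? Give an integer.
Answer: 3

Derivation:
Subtree rooted at A contains: A, D, J
Count = 3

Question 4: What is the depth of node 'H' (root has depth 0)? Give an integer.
Answer: 2

Derivation:
Path from root to H: B -> L -> H
Depth = number of edges = 2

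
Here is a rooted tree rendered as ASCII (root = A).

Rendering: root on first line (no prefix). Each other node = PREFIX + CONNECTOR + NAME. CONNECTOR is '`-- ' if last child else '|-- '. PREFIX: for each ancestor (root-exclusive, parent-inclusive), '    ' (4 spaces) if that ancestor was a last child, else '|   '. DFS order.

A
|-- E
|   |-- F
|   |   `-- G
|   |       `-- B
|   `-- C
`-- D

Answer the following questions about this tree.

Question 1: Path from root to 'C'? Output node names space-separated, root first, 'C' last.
Answer: A E C

Derivation:
Walk down from root: A -> E -> C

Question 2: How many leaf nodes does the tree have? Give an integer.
Answer: 3

Derivation:
Leaves (nodes with no children): B, C, D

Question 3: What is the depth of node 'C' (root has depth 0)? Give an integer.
Path from root to C: A -> E -> C
Depth = number of edges = 2

Answer: 2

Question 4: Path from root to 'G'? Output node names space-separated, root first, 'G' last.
Answer: A E F G

Derivation:
Walk down from root: A -> E -> F -> G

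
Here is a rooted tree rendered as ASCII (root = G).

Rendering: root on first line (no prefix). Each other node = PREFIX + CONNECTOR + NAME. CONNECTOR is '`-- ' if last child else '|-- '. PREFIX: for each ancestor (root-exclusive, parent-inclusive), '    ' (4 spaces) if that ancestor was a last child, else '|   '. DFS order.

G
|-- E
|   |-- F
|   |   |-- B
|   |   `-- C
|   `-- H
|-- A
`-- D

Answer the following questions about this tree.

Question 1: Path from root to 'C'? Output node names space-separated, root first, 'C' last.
Answer: G E F C

Derivation:
Walk down from root: G -> E -> F -> C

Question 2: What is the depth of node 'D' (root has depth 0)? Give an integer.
Path from root to D: G -> D
Depth = number of edges = 1

Answer: 1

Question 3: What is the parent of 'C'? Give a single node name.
Answer: F

Derivation:
Scan adjacency: C appears as child of F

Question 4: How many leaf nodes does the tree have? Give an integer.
Leaves (nodes with no children): A, B, C, D, H

Answer: 5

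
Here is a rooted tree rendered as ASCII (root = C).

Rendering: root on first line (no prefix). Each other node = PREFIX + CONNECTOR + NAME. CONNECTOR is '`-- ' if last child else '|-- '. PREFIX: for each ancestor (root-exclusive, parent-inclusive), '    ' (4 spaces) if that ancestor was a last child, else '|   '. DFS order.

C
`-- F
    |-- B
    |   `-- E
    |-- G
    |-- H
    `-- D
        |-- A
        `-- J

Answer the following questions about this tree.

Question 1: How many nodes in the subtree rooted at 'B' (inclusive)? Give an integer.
Subtree rooted at B contains: B, E
Count = 2

Answer: 2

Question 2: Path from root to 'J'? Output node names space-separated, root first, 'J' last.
Answer: C F D J

Derivation:
Walk down from root: C -> F -> D -> J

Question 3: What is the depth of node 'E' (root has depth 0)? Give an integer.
Answer: 3

Derivation:
Path from root to E: C -> F -> B -> E
Depth = number of edges = 3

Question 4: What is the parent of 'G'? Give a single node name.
Answer: F

Derivation:
Scan adjacency: G appears as child of F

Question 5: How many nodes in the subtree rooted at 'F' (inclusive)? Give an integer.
Subtree rooted at F contains: A, B, D, E, F, G, H, J
Count = 8

Answer: 8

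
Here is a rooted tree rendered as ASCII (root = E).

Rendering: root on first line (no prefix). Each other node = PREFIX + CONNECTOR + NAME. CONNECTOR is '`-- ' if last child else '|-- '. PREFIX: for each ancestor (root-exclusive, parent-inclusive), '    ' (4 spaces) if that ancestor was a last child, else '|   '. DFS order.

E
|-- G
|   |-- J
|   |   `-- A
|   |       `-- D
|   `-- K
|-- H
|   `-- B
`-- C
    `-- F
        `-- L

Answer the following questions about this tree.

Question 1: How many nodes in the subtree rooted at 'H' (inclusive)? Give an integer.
Answer: 2

Derivation:
Subtree rooted at H contains: B, H
Count = 2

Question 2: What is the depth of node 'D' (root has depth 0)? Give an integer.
Answer: 4

Derivation:
Path from root to D: E -> G -> J -> A -> D
Depth = number of edges = 4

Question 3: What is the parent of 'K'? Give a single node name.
Answer: G

Derivation:
Scan adjacency: K appears as child of G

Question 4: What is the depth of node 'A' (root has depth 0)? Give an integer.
Path from root to A: E -> G -> J -> A
Depth = number of edges = 3

Answer: 3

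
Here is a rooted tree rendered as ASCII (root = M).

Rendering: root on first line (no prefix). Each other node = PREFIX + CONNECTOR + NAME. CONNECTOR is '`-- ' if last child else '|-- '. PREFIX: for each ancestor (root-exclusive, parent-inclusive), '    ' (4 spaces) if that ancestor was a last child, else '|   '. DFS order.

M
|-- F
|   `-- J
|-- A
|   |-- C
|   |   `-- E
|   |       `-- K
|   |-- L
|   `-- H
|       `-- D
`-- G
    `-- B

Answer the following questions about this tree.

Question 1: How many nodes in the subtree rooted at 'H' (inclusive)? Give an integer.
Subtree rooted at H contains: D, H
Count = 2

Answer: 2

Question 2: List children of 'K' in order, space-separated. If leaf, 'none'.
Node K's children (from adjacency): (leaf)

Answer: none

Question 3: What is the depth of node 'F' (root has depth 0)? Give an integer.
Answer: 1

Derivation:
Path from root to F: M -> F
Depth = number of edges = 1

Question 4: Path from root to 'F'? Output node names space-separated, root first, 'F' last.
Answer: M F

Derivation:
Walk down from root: M -> F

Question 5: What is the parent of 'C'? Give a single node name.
Answer: A

Derivation:
Scan adjacency: C appears as child of A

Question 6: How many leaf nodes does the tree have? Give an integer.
Answer: 5

Derivation:
Leaves (nodes with no children): B, D, J, K, L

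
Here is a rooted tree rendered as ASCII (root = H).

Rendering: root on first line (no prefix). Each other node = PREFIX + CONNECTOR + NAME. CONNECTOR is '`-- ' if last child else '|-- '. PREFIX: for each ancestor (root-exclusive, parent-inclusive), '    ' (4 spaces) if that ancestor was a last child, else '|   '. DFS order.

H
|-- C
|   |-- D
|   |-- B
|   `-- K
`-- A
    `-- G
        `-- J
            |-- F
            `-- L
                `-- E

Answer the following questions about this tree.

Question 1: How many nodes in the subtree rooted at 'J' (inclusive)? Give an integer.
Answer: 4

Derivation:
Subtree rooted at J contains: E, F, J, L
Count = 4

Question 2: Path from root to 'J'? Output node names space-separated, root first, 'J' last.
Walk down from root: H -> A -> G -> J

Answer: H A G J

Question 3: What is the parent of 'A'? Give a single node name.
Answer: H

Derivation:
Scan adjacency: A appears as child of H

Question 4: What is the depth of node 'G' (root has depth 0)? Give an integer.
Path from root to G: H -> A -> G
Depth = number of edges = 2

Answer: 2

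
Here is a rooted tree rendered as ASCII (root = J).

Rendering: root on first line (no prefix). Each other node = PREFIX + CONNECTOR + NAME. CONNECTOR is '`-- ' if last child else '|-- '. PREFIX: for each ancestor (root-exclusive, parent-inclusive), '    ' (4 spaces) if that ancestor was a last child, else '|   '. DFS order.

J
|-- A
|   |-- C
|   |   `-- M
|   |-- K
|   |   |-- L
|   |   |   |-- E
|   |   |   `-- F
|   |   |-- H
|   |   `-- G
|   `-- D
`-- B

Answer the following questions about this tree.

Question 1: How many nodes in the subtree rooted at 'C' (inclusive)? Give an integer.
Answer: 2

Derivation:
Subtree rooted at C contains: C, M
Count = 2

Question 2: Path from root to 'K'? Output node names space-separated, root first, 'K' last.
Walk down from root: J -> A -> K

Answer: J A K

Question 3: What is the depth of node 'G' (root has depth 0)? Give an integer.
Answer: 3

Derivation:
Path from root to G: J -> A -> K -> G
Depth = number of edges = 3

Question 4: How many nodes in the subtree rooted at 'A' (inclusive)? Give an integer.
Subtree rooted at A contains: A, C, D, E, F, G, H, K, L, M
Count = 10

Answer: 10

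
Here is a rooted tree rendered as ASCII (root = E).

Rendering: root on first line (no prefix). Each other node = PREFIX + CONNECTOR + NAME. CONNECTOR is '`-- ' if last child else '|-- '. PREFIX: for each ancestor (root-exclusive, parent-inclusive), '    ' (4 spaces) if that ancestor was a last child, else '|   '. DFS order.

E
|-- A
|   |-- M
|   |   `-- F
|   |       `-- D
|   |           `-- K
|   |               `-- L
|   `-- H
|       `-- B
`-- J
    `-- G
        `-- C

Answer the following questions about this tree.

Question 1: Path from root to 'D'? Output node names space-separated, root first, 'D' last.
Answer: E A M F D

Derivation:
Walk down from root: E -> A -> M -> F -> D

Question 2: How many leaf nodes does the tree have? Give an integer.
Leaves (nodes with no children): B, C, L

Answer: 3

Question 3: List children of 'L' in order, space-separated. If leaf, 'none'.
Node L's children (from adjacency): (leaf)

Answer: none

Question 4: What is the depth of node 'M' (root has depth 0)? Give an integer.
Answer: 2

Derivation:
Path from root to M: E -> A -> M
Depth = number of edges = 2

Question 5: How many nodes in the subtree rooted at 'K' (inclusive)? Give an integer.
Answer: 2

Derivation:
Subtree rooted at K contains: K, L
Count = 2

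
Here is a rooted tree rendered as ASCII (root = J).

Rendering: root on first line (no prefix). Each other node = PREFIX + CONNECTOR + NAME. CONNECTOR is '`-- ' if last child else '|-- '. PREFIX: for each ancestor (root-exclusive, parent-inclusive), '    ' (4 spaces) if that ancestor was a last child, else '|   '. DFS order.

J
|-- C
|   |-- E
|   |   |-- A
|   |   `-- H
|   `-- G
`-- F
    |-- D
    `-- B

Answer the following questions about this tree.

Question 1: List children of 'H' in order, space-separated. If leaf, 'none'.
Answer: none

Derivation:
Node H's children (from adjacency): (leaf)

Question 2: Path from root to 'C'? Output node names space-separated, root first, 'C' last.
Walk down from root: J -> C

Answer: J C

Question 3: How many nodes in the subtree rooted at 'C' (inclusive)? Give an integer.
Subtree rooted at C contains: A, C, E, G, H
Count = 5

Answer: 5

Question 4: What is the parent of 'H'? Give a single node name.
Scan adjacency: H appears as child of E

Answer: E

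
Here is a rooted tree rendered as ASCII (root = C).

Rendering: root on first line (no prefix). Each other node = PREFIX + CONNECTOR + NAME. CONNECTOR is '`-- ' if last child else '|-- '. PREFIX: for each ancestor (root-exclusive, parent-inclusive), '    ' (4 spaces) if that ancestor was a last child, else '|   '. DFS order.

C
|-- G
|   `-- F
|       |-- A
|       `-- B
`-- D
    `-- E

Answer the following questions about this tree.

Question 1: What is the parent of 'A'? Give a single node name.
Scan adjacency: A appears as child of F

Answer: F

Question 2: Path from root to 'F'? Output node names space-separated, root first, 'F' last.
Walk down from root: C -> G -> F

Answer: C G F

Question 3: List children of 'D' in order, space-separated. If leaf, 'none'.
Answer: E

Derivation:
Node D's children (from adjacency): E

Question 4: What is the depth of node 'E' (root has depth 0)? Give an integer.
Answer: 2

Derivation:
Path from root to E: C -> D -> E
Depth = number of edges = 2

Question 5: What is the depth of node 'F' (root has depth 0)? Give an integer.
Path from root to F: C -> G -> F
Depth = number of edges = 2

Answer: 2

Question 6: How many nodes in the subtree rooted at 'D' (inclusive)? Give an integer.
Subtree rooted at D contains: D, E
Count = 2

Answer: 2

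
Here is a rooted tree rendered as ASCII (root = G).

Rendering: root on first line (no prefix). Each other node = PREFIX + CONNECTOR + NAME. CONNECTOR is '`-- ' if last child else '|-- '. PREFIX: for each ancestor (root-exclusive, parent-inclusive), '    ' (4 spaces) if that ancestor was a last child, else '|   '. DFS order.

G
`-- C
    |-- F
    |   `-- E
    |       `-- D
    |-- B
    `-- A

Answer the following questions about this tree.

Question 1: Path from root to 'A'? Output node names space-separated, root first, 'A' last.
Answer: G C A

Derivation:
Walk down from root: G -> C -> A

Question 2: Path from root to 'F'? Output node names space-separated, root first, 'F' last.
Walk down from root: G -> C -> F

Answer: G C F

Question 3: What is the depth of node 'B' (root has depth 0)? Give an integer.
Path from root to B: G -> C -> B
Depth = number of edges = 2

Answer: 2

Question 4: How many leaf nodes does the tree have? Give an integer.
Leaves (nodes with no children): A, B, D

Answer: 3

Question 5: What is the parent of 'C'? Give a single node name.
Scan adjacency: C appears as child of G

Answer: G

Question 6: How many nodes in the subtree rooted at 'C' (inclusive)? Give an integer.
Subtree rooted at C contains: A, B, C, D, E, F
Count = 6

Answer: 6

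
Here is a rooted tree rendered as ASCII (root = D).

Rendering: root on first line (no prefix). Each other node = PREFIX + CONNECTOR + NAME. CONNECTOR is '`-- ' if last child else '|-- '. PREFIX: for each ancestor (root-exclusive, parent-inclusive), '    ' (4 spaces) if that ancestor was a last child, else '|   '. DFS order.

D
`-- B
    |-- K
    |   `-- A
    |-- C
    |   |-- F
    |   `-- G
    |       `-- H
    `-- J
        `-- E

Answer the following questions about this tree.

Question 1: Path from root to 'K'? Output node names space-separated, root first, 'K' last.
Walk down from root: D -> B -> K

Answer: D B K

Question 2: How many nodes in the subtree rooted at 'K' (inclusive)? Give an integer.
Subtree rooted at K contains: A, K
Count = 2

Answer: 2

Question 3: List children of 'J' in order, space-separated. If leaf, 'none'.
Answer: E

Derivation:
Node J's children (from adjacency): E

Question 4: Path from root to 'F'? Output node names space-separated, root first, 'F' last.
Walk down from root: D -> B -> C -> F

Answer: D B C F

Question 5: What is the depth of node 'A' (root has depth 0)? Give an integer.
Path from root to A: D -> B -> K -> A
Depth = number of edges = 3

Answer: 3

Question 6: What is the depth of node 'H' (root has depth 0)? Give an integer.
Answer: 4

Derivation:
Path from root to H: D -> B -> C -> G -> H
Depth = number of edges = 4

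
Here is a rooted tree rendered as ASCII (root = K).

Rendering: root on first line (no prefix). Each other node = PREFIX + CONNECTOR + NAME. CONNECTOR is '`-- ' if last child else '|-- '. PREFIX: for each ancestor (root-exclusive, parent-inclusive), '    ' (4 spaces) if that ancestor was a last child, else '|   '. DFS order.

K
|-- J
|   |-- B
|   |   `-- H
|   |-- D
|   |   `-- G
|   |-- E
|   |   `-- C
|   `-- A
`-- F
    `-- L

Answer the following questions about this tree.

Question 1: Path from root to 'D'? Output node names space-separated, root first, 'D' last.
Answer: K J D

Derivation:
Walk down from root: K -> J -> D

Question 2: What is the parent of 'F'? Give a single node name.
Answer: K

Derivation:
Scan adjacency: F appears as child of K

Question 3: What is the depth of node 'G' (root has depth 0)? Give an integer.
Answer: 3

Derivation:
Path from root to G: K -> J -> D -> G
Depth = number of edges = 3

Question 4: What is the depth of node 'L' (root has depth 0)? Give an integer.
Path from root to L: K -> F -> L
Depth = number of edges = 2

Answer: 2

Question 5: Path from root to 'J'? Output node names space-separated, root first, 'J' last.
Answer: K J

Derivation:
Walk down from root: K -> J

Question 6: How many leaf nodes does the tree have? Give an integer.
Answer: 5

Derivation:
Leaves (nodes with no children): A, C, G, H, L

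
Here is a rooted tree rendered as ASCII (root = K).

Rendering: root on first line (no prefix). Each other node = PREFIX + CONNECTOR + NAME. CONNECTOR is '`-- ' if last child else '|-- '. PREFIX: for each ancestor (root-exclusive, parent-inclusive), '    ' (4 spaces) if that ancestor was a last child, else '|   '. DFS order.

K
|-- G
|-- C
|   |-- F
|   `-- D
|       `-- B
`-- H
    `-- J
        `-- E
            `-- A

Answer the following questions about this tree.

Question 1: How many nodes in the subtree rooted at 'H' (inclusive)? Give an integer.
Answer: 4

Derivation:
Subtree rooted at H contains: A, E, H, J
Count = 4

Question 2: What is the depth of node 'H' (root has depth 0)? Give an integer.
Path from root to H: K -> H
Depth = number of edges = 1

Answer: 1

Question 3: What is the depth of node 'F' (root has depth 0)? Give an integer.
Path from root to F: K -> C -> F
Depth = number of edges = 2

Answer: 2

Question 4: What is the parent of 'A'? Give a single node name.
Scan adjacency: A appears as child of E

Answer: E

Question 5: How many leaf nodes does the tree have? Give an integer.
Answer: 4

Derivation:
Leaves (nodes with no children): A, B, F, G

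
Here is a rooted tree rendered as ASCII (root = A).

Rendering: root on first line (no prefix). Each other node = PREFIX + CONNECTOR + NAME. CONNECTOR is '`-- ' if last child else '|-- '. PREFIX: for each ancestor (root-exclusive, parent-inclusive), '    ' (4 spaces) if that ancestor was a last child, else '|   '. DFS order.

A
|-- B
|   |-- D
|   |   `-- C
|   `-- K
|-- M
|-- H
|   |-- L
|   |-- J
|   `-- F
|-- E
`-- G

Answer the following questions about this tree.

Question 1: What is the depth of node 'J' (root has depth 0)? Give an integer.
Answer: 2

Derivation:
Path from root to J: A -> H -> J
Depth = number of edges = 2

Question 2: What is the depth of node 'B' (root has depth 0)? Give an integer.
Answer: 1

Derivation:
Path from root to B: A -> B
Depth = number of edges = 1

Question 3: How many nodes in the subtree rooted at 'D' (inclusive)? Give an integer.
Subtree rooted at D contains: C, D
Count = 2

Answer: 2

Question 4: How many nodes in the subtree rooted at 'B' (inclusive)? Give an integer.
Answer: 4

Derivation:
Subtree rooted at B contains: B, C, D, K
Count = 4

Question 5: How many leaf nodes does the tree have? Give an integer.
Answer: 8

Derivation:
Leaves (nodes with no children): C, E, F, G, J, K, L, M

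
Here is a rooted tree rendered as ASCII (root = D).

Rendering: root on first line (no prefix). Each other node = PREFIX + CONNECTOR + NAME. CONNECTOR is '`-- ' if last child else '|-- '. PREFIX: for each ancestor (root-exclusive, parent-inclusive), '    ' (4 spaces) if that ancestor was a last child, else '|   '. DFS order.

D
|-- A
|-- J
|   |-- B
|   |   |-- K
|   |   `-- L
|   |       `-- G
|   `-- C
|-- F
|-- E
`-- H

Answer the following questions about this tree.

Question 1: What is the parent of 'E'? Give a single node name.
Answer: D

Derivation:
Scan adjacency: E appears as child of D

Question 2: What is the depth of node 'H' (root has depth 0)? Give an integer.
Path from root to H: D -> H
Depth = number of edges = 1

Answer: 1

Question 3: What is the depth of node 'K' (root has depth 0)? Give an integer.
Path from root to K: D -> J -> B -> K
Depth = number of edges = 3

Answer: 3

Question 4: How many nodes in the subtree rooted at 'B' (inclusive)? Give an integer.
Answer: 4

Derivation:
Subtree rooted at B contains: B, G, K, L
Count = 4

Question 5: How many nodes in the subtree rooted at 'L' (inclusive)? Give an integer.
Subtree rooted at L contains: G, L
Count = 2

Answer: 2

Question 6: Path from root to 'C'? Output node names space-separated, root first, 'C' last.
Walk down from root: D -> J -> C

Answer: D J C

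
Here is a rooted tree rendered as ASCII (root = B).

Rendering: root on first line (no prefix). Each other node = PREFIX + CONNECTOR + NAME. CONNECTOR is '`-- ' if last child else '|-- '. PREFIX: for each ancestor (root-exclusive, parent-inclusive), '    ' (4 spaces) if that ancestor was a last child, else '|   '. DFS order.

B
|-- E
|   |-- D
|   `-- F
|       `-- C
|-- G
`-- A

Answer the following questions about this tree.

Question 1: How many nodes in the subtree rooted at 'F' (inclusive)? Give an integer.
Answer: 2

Derivation:
Subtree rooted at F contains: C, F
Count = 2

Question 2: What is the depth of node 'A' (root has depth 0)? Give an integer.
Answer: 1

Derivation:
Path from root to A: B -> A
Depth = number of edges = 1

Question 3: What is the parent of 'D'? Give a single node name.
Scan adjacency: D appears as child of E

Answer: E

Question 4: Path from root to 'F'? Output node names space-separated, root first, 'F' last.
Walk down from root: B -> E -> F

Answer: B E F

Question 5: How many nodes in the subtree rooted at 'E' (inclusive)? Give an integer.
Subtree rooted at E contains: C, D, E, F
Count = 4

Answer: 4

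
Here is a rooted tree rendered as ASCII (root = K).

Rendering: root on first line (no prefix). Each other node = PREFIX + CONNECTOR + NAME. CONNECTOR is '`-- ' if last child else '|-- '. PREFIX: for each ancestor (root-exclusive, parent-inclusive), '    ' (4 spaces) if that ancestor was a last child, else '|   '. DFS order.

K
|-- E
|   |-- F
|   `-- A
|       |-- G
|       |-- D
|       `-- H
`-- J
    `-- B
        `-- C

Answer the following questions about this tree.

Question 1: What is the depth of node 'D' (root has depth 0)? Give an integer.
Path from root to D: K -> E -> A -> D
Depth = number of edges = 3

Answer: 3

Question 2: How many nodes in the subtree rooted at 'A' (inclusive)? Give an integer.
Subtree rooted at A contains: A, D, G, H
Count = 4

Answer: 4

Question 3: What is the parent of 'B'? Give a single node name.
Scan adjacency: B appears as child of J

Answer: J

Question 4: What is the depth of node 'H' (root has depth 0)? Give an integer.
Answer: 3

Derivation:
Path from root to H: K -> E -> A -> H
Depth = number of edges = 3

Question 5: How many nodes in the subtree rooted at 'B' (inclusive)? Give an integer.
Answer: 2

Derivation:
Subtree rooted at B contains: B, C
Count = 2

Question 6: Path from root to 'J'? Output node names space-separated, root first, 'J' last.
Walk down from root: K -> J

Answer: K J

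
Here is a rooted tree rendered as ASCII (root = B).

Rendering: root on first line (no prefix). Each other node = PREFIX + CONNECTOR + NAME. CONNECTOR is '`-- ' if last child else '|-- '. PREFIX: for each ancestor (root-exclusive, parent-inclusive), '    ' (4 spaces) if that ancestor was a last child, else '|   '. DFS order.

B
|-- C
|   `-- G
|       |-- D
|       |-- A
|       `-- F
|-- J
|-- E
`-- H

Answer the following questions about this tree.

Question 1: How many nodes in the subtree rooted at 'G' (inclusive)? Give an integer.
Subtree rooted at G contains: A, D, F, G
Count = 4

Answer: 4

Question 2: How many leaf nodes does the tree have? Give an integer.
Leaves (nodes with no children): A, D, E, F, H, J

Answer: 6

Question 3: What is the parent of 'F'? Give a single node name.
Answer: G

Derivation:
Scan adjacency: F appears as child of G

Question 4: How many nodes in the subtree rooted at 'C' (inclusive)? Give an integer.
Answer: 5

Derivation:
Subtree rooted at C contains: A, C, D, F, G
Count = 5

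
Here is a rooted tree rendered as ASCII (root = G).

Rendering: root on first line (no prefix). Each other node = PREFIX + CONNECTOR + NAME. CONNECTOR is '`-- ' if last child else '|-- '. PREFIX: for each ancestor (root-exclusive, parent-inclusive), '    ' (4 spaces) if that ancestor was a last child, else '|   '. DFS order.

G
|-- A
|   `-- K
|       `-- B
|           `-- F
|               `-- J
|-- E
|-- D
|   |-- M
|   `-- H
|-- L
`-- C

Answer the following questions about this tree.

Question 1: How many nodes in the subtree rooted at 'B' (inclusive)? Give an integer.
Subtree rooted at B contains: B, F, J
Count = 3

Answer: 3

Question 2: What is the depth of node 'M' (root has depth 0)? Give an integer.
Path from root to M: G -> D -> M
Depth = number of edges = 2

Answer: 2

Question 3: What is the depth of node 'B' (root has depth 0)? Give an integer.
Path from root to B: G -> A -> K -> B
Depth = number of edges = 3

Answer: 3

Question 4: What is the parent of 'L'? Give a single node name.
Answer: G

Derivation:
Scan adjacency: L appears as child of G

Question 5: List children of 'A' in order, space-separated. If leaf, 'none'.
Answer: K

Derivation:
Node A's children (from adjacency): K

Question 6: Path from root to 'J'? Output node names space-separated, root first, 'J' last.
Answer: G A K B F J

Derivation:
Walk down from root: G -> A -> K -> B -> F -> J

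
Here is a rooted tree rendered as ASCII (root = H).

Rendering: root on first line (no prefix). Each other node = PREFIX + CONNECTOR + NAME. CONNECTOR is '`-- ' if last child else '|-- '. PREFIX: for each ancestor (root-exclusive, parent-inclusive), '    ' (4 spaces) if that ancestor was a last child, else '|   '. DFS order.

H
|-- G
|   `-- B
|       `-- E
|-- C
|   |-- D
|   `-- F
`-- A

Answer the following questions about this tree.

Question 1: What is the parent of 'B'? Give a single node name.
Scan adjacency: B appears as child of G

Answer: G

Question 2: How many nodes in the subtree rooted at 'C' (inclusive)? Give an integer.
Subtree rooted at C contains: C, D, F
Count = 3

Answer: 3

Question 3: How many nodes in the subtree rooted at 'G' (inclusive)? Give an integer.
Subtree rooted at G contains: B, E, G
Count = 3

Answer: 3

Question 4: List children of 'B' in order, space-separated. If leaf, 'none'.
Node B's children (from adjacency): E

Answer: E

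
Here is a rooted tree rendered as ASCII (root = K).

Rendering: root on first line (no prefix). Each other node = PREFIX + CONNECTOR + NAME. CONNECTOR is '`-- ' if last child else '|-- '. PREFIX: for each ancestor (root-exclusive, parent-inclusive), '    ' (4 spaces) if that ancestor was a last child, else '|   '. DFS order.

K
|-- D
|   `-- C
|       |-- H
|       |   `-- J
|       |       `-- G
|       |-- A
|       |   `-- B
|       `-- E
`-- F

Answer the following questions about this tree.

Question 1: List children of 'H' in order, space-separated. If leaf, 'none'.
Answer: J

Derivation:
Node H's children (from adjacency): J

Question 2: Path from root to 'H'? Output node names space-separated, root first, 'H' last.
Walk down from root: K -> D -> C -> H

Answer: K D C H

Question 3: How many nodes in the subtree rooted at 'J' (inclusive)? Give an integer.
Subtree rooted at J contains: G, J
Count = 2

Answer: 2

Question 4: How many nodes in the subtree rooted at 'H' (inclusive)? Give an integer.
Answer: 3

Derivation:
Subtree rooted at H contains: G, H, J
Count = 3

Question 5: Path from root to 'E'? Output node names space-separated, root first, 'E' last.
Answer: K D C E

Derivation:
Walk down from root: K -> D -> C -> E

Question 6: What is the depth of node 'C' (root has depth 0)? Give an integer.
Path from root to C: K -> D -> C
Depth = number of edges = 2

Answer: 2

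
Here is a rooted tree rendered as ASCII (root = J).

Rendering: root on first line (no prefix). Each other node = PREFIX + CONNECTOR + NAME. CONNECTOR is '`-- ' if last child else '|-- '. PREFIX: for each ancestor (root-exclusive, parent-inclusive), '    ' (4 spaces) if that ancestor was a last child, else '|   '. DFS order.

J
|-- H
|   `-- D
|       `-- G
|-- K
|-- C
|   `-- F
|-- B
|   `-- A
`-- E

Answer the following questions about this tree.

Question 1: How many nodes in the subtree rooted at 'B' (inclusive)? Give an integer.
Subtree rooted at B contains: A, B
Count = 2

Answer: 2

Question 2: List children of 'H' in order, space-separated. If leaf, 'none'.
Node H's children (from adjacency): D

Answer: D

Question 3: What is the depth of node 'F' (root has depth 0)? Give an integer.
Path from root to F: J -> C -> F
Depth = number of edges = 2

Answer: 2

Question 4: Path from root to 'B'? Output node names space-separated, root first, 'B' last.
Answer: J B

Derivation:
Walk down from root: J -> B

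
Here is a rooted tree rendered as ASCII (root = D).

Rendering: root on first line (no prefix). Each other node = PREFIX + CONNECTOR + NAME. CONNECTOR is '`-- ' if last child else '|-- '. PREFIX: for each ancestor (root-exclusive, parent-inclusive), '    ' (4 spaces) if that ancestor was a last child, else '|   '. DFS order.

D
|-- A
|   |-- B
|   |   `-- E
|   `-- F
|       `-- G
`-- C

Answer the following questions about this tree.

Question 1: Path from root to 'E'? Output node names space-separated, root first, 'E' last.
Walk down from root: D -> A -> B -> E

Answer: D A B E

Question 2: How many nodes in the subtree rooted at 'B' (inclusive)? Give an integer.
Subtree rooted at B contains: B, E
Count = 2

Answer: 2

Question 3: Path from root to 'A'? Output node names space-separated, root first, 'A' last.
Walk down from root: D -> A

Answer: D A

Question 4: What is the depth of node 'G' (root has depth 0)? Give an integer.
Path from root to G: D -> A -> F -> G
Depth = number of edges = 3

Answer: 3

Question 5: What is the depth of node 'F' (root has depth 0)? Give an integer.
Answer: 2

Derivation:
Path from root to F: D -> A -> F
Depth = number of edges = 2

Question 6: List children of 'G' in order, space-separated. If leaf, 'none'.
Node G's children (from adjacency): (leaf)

Answer: none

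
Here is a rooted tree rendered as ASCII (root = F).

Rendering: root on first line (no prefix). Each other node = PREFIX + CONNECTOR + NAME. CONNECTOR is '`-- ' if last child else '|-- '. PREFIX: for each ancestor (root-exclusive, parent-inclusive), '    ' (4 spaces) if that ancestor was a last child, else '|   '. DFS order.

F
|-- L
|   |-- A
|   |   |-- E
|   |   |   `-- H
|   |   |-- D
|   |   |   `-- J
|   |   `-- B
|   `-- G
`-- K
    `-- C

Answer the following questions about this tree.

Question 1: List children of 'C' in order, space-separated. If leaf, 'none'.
Answer: none

Derivation:
Node C's children (from adjacency): (leaf)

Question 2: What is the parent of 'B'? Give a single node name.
Answer: A

Derivation:
Scan adjacency: B appears as child of A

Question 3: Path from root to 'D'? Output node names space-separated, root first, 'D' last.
Walk down from root: F -> L -> A -> D

Answer: F L A D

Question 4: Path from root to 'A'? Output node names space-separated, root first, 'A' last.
Answer: F L A

Derivation:
Walk down from root: F -> L -> A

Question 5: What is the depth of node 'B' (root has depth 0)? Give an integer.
Answer: 3

Derivation:
Path from root to B: F -> L -> A -> B
Depth = number of edges = 3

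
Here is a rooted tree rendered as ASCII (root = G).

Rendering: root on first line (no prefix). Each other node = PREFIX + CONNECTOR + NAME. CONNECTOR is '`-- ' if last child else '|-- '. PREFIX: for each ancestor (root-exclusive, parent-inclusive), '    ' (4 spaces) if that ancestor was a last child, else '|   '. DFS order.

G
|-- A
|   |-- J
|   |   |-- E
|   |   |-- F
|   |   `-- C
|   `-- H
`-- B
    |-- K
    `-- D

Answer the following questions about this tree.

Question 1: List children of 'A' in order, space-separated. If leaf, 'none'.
Node A's children (from adjacency): J, H

Answer: J H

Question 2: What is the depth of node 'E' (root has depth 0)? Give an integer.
Answer: 3

Derivation:
Path from root to E: G -> A -> J -> E
Depth = number of edges = 3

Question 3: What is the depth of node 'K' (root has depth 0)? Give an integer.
Path from root to K: G -> B -> K
Depth = number of edges = 2

Answer: 2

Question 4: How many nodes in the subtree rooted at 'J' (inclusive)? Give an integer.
Subtree rooted at J contains: C, E, F, J
Count = 4

Answer: 4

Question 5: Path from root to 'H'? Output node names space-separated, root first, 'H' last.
Walk down from root: G -> A -> H

Answer: G A H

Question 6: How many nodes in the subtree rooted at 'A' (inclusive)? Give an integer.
Answer: 6

Derivation:
Subtree rooted at A contains: A, C, E, F, H, J
Count = 6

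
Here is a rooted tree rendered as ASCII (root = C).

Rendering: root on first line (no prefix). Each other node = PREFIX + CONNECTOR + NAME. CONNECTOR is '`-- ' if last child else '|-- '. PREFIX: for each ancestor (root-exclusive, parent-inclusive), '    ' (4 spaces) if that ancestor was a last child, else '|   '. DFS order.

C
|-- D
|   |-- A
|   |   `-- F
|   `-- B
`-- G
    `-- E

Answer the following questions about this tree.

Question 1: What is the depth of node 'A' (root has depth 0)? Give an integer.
Answer: 2

Derivation:
Path from root to A: C -> D -> A
Depth = number of edges = 2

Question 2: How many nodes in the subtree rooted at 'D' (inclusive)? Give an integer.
Subtree rooted at D contains: A, B, D, F
Count = 4

Answer: 4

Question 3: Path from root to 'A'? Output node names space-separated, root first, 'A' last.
Walk down from root: C -> D -> A

Answer: C D A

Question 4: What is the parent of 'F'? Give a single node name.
Answer: A

Derivation:
Scan adjacency: F appears as child of A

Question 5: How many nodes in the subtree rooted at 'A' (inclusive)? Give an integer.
Subtree rooted at A contains: A, F
Count = 2

Answer: 2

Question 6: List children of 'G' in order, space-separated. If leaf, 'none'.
Node G's children (from adjacency): E

Answer: E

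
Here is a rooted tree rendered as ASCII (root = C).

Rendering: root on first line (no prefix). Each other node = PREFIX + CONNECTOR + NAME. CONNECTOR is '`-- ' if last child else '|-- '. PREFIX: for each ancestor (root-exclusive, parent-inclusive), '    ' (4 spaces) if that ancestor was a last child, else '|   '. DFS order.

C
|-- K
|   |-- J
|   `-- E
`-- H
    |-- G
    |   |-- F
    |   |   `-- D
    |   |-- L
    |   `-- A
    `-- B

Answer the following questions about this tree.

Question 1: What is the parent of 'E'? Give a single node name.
Scan adjacency: E appears as child of K

Answer: K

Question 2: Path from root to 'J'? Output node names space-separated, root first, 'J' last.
Answer: C K J

Derivation:
Walk down from root: C -> K -> J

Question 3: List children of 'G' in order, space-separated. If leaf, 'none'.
Answer: F L A

Derivation:
Node G's children (from adjacency): F, L, A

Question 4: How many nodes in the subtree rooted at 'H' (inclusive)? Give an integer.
Answer: 7

Derivation:
Subtree rooted at H contains: A, B, D, F, G, H, L
Count = 7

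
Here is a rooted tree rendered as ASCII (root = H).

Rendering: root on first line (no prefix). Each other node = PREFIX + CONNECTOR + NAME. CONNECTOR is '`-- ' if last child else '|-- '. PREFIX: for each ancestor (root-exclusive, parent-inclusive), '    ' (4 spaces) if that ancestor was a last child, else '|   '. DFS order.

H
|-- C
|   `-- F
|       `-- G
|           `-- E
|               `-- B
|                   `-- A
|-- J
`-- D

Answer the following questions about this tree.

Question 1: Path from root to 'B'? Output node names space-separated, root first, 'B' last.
Walk down from root: H -> C -> F -> G -> E -> B

Answer: H C F G E B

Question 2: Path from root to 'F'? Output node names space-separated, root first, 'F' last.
Walk down from root: H -> C -> F

Answer: H C F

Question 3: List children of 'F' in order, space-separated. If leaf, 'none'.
Answer: G

Derivation:
Node F's children (from adjacency): G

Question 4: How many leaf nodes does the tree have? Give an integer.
Leaves (nodes with no children): A, D, J

Answer: 3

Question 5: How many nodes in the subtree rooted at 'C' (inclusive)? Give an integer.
Subtree rooted at C contains: A, B, C, E, F, G
Count = 6

Answer: 6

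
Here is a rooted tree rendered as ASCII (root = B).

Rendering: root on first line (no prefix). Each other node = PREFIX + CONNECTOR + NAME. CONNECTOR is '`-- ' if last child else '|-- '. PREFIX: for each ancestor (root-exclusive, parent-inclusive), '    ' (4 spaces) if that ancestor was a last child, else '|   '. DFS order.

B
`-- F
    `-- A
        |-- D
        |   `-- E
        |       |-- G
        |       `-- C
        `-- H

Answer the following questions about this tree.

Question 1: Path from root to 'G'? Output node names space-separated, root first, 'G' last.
Answer: B F A D E G

Derivation:
Walk down from root: B -> F -> A -> D -> E -> G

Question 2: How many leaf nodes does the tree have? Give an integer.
Answer: 3

Derivation:
Leaves (nodes with no children): C, G, H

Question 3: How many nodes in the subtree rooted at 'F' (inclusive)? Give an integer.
Answer: 7

Derivation:
Subtree rooted at F contains: A, C, D, E, F, G, H
Count = 7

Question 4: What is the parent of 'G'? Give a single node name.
Answer: E

Derivation:
Scan adjacency: G appears as child of E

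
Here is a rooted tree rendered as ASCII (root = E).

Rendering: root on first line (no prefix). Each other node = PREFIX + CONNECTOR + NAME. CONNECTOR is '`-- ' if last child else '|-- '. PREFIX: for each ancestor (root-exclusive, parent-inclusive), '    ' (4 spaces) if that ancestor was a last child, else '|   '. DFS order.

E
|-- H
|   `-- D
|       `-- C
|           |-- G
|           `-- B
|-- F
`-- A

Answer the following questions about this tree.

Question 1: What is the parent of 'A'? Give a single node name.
Scan adjacency: A appears as child of E

Answer: E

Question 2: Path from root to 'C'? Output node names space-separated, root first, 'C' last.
Walk down from root: E -> H -> D -> C

Answer: E H D C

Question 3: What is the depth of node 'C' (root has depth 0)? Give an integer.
Answer: 3

Derivation:
Path from root to C: E -> H -> D -> C
Depth = number of edges = 3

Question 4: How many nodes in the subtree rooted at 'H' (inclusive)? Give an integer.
Answer: 5

Derivation:
Subtree rooted at H contains: B, C, D, G, H
Count = 5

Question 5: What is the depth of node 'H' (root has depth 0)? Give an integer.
Answer: 1

Derivation:
Path from root to H: E -> H
Depth = number of edges = 1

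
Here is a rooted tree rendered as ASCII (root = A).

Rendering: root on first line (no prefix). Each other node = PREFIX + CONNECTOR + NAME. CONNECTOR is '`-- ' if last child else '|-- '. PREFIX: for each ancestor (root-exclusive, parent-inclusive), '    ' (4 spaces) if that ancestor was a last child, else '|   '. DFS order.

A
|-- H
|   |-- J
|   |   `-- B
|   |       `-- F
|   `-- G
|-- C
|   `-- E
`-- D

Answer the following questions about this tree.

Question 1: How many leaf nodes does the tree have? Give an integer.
Leaves (nodes with no children): D, E, F, G

Answer: 4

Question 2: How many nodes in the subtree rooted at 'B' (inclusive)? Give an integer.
Subtree rooted at B contains: B, F
Count = 2

Answer: 2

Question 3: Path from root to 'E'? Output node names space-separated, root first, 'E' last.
Walk down from root: A -> C -> E

Answer: A C E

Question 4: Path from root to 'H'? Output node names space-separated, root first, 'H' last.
Answer: A H

Derivation:
Walk down from root: A -> H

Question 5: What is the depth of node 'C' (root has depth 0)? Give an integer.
Path from root to C: A -> C
Depth = number of edges = 1

Answer: 1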